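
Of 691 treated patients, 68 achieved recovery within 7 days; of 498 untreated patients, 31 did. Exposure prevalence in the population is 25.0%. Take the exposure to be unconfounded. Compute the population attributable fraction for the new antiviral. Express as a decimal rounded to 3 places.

PAF ≈ 0.127

p₁ = P(outcome | exposed) = 68/691 = 0.098408
p₀ = P(outcome | unexposed) = 31/498 = 0.062249
Overall risk P(Y=1) = π·p₁ + (1−π)·p₀ = 0.25×0.098408 + 0.75×0.062249 = 0.071289.
Under exogeneity, PAF = [P(Y=1) − p₀] / P(Y=1).
PAF = (0.071289 − 0.062249) / 0.071289 ≈ 0.1268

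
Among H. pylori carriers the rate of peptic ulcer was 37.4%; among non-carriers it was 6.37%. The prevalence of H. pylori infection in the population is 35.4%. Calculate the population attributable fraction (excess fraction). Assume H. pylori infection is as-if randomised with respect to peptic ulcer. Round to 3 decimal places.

PAF ≈ 0.633

p₁ = 0.374, p₀ = 0.0637.
Overall risk P(Y=1) = π·p₁ + (1−π)·p₀ = 0.354×0.374 + 0.646×0.0637 = 0.17355.
Under exogeneity, PAF = [P(Y=1) − p₀] / P(Y=1).
PAF = (0.17355 − 0.0637) / 0.17355 ≈ 0.6330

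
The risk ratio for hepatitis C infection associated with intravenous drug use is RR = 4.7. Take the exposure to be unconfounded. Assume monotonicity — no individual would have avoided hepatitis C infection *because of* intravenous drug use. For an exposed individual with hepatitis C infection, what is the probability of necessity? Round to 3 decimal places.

Under exogeneity and monotonicity, PN = (RR − 1) / RR = 1 − 1/RR.
PN = (4.7 − 1) / 4.7 = 3.7 / 4.7 ≈ 0.7872

PN ≈ 0.787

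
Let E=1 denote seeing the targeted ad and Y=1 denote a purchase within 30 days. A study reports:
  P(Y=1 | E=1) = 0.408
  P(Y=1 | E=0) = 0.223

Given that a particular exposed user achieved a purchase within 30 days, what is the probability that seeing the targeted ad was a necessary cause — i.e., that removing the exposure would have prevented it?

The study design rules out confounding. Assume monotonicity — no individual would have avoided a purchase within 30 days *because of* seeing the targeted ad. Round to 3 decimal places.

PN ≈ 0.453

Let p₁ = 0.408, p₀ = 0.223.
Under exogeneity and monotonicity, PN = (p₁ − p₀) / p₁.
PN = (0.408 − 0.223) / 0.408 = 0.185 / 0.408 ≈ 0.4534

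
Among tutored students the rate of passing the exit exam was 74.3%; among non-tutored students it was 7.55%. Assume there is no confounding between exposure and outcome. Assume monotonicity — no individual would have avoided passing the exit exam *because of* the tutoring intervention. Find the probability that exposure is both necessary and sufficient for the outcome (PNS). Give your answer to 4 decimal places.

p₁ = 0.743, p₀ = 0.0755.
Under exogeneity and monotonicity, PNS = p₁ − p₀.
PNS = 0.743 − 0.0755 = 0.6675

PNS ≈ 0.6675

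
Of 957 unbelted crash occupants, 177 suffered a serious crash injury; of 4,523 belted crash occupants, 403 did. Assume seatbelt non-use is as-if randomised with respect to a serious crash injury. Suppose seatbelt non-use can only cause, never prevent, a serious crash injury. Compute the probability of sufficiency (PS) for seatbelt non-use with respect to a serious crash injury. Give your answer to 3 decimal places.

PS ≈ 0.105

p₁ = P(outcome | exposed) = 177/957 = 0.18495
p₀ = P(outcome | unexposed) = 403/4523 = 0.0891
Under exogeneity and monotonicity, PS = (p₁ − p₀) / (1 − p₀).
PS = (0.18495 − 0.0891) / (1 − 0.0891) = 0.095853 / 0.9109 ≈ 0.1052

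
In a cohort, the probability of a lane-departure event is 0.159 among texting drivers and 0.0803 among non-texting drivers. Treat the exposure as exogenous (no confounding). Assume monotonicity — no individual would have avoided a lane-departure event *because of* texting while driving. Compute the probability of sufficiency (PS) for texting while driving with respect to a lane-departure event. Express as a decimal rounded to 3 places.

Let p₁ = 0.159, p₀ = 0.0803.
Under exogeneity and monotonicity, PS = (p₁ − p₀) / (1 − p₀).
PS = (0.159 − 0.0803) / (1 − 0.0803) = 0.0787 / 0.9197 ≈ 0.0856

PS ≈ 0.086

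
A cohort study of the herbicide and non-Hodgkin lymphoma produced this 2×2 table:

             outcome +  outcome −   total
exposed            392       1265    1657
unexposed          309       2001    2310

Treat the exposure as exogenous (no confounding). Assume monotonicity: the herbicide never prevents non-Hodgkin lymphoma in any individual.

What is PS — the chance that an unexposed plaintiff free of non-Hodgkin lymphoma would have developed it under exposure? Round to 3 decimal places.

PS ≈ 0.119

p₁ = P(outcome | exposed) = 392/1657 = 0.23657
p₀ = P(outcome | unexposed) = 309/2310 = 0.13377
Under exogeneity and monotonicity, PS = (p₁ − p₀)/(1 − p₀).
PS = (0.23657 − 0.13377) / 0.86623 ≈ 0.1187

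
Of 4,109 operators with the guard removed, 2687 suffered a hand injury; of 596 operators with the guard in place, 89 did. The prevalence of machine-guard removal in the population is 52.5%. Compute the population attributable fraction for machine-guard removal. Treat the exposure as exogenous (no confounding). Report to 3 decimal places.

p₁ = P(outcome | exposed) = 2687/4109 = 0.65393
p₀ = P(outcome | unexposed) = 89/596 = 0.14933
Overall risk P(Y=1) = π·p₁ + (1−π)·p₀ = 0.525×0.65393 + 0.475×0.14933 = 0.41424.
Under exogeneity, PAF = [P(Y=1) − p₀] / P(Y=1).
PAF = (0.41424 − 0.14933) / 0.41424 ≈ 0.6395

PAF ≈ 0.640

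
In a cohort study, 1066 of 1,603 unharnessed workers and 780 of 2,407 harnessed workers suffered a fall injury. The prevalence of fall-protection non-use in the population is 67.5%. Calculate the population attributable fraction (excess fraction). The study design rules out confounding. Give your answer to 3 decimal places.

PAF ≈ 0.415

p₁ = P(outcome | exposed) = 1066/1603 = 0.665
p₀ = P(outcome | unexposed) = 780/2407 = 0.32405
Overall risk P(Y=1) = π·p₁ + (1−π)·p₀ = 0.675×0.665 + 0.325×0.32405 = 0.55419.
Under exogeneity, PAF = [P(Y=1) − p₀] / P(Y=1).
PAF = (0.55419 − 0.32405) / 0.55419 ≈ 0.4153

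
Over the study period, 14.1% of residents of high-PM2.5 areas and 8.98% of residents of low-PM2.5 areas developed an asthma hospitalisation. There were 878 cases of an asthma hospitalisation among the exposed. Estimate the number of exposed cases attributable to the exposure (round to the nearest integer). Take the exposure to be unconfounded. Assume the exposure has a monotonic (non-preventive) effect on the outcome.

about 319 cases

p₁ = 0.141, p₀ = 0.0898.
PN = (p₁ − p₀)/p₁ = (0.141 − 0.0898) / 0.141 ≈ 0.36312.
Attributable cases ≈ PN × (exposed cases) = 0.36312 × 878 ≈ 318.82.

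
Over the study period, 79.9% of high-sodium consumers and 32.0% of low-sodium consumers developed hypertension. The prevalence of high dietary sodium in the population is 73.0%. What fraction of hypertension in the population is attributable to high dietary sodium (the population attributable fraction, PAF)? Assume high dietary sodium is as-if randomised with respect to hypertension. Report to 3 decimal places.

PAF ≈ 0.522

p₁ = 0.799, p₀ = 0.32.
Overall risk P(Y=1) = π·p₁ + (1−π)·p₀ = 0.73×0.799 + 0.27×0.32 = 0.66967.
Under exogeneity, PAF = [P(Y=1) − p₀] / P(Y=1).
PAF = (0.66967 − 0.32) / 0.66967 ≈ 0.5222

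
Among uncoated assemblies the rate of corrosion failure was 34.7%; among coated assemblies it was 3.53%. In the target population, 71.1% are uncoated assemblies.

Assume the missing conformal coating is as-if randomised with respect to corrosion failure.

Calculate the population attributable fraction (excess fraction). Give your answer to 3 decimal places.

p₁ = 0.347, p₀ = 0.0353.
Overall risk P(Y=1) = π·p₁ + (1−π)·p₀ = 0.711×0.347 + 0.289×0.0353 = 0.25692.
Under exogeneity, PAF = [P(Y=1) − p₀] / P(Y=1).
PAF = (0.25692 − 0.0353) / 0.25692 ≈ 0.8626

PAF ≈ 0.863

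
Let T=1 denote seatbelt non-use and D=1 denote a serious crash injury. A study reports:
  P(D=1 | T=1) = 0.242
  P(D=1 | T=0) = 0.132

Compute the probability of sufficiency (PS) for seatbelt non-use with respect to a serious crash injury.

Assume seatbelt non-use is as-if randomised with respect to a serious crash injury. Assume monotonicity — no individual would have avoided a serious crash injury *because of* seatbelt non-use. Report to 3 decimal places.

PS ≈ 0.127

Let p₁ = 0.242, p₀ = 0.132.
Under exogeneity and monotonicity, PS = (p₁ − p₀) / (1 − p₀).
PS = (0.242 − 0.132) / (1 − 0.132) = 0.11 / 0.868 ≈ 0.1267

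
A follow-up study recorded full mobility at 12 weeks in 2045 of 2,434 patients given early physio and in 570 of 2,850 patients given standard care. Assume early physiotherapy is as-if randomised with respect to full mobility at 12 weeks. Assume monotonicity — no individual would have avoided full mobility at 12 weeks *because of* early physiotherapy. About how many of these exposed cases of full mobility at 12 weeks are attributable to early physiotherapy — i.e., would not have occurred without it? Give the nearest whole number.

p₁ = P(outcome | exposed) = 2045/2434 = 0.84018
p₀ = P(outcome | unexposed) = 570/2850 = 0.2
PN = (p₁ − p₀)/p₁ = (0.84018 − 0.2) / 0.84018 ≈ 0.76196.
Attributable cases ≈ PN × (exposed cases) = 0.76196 × 2045 ≈ 1558.20.

about 1558 cases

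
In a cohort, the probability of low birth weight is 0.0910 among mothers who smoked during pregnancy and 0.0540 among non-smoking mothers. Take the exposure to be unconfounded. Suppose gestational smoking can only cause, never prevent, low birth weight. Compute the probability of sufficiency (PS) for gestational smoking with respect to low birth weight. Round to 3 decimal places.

Let p₁ = 0.091, p₀ = 0.054.
Under exogeneity and monotonicity, PS = (p₁ − p₀) / (1 − p₀).
PS = (0.091 − 0.054) / (1 − 0.054) = 0.037 / 0.946 ≈ 0.0391

PS ≈ 0.039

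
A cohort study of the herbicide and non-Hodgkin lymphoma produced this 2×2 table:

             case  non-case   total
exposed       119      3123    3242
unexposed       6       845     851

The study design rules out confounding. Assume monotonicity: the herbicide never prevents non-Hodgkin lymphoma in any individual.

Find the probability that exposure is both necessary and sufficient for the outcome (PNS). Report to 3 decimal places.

p₁ = P(outcome | exposed) = 119/3242 = 0.036706
p₀ = P(outcome | unexposed) = 6/851 = 0.0070505
Under exogeneity and monotonicity, PNS = p₁ − p₀.
PNS = 0.036706 − 0.0070505 = 0.029655

PNS ≈ 0.030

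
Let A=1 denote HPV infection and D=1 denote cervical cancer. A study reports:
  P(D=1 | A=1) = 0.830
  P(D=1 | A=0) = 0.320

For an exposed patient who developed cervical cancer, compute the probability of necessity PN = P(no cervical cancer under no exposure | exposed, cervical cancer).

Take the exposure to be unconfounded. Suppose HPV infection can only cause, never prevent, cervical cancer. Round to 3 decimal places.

PN ≈ 0.614

Let p₁ = 0.83, p₀ = 0.32.
Under exogeneity and monotonicity, PN = (p₁ − p₀) / p₁.
PN = (0.83 − 0.32) / 0.83 = 0.51 / 0.83 ≈ 0.6145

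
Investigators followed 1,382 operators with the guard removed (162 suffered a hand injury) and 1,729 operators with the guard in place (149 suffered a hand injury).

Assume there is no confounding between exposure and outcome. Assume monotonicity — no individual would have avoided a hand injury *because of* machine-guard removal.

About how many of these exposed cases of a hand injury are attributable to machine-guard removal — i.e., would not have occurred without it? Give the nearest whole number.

p₁ = P(outcome | exposed) = 162/1382 = 0.11722
p₀ = P(outcome | unexposed) = 149/1729 = 0.086177
PN = (p₁ − p₀)/p₁ = (0.11722 − 0.086177) / 0.11722 ≈ 0.26484.
Attributable cases ≈ PN × (exposed cases) = 0.26484 × 162 ≈ 42.90.

about 43 cases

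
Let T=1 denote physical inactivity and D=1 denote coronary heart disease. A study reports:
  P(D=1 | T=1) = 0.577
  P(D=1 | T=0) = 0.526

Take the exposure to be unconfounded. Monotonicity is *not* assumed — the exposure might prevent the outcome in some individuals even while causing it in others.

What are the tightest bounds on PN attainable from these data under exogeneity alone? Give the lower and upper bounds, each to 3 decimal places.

0.088 ≤ PN ≤ 0.821

Let p₁ = 0.577, p₀ = 0.526.
Under exogeneity alone the bounds on PN are max{0,(p₁−p₀)/p₁} ≤ PN ≤ min{1,(1−p₀)/p₁}.
  lower = (p₁ − p₀)/p₁ = 0.051 / 0.577 ≈ 0.0884
  upper = min{1, (1 − p₀)/p₁} = 0.474 / 0.577 ≈ 0.8215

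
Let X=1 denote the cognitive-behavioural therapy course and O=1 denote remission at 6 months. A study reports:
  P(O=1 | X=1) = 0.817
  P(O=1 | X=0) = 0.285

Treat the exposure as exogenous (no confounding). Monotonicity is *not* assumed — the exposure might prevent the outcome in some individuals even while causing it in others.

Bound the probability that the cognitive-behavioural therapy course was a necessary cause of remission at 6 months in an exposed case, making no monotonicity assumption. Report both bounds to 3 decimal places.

Let p₁ = 0.817, p₀ = 0.285.
Under exogeneity alone the bounds on PN are max{0,(p₁−p₀)/p₁} ≤ PN ≤ min{1,(1−p₀)/p₁}.
  lower = (p₁ − p₀)/p₁ = 0.532 / 0.817 ≈ 0.6512
  upper = min{1, (1 − p₀)/p₁} = 0.715 / 0.817 ≈ 0.8752

0.651 ≤ PN ≤ 0.875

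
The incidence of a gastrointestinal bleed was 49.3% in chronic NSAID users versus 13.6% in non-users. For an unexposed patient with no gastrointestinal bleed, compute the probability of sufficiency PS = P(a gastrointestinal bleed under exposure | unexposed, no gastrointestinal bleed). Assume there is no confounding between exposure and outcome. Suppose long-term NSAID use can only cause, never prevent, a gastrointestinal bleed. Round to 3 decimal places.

p₁ = 0.493, p₀ = 0.136.
Under exogeneity and monotonicity, PS = (p₁ − p₀) / (1 − p₀).
PS = (0.493 − 0.136) / (1 − 0.136) = 0.357 / 0.864 ≈ 0.4132

PS ≈ 0.413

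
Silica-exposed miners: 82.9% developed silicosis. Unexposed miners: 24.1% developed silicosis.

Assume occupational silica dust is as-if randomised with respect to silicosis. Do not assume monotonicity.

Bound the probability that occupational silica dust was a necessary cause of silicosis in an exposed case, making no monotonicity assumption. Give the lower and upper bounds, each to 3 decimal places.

0.709 ≤ PN ≤ 0.916

p₁ = 0.829, p₀ = 0.241.
Under exogeneity alone the bounds on PN are max{0,(p₁−p₀)/p₁} ≤ PN ≤ min{1,(1−p₀)/p₁}.
  lower = (p₁ − p₀)/p₁ = 0.588 / 0.829 ≈ 0.7093
  upper = min{1, (1 − p₀)/p₁} = 0.759 / 0.829 ≈ 0.9156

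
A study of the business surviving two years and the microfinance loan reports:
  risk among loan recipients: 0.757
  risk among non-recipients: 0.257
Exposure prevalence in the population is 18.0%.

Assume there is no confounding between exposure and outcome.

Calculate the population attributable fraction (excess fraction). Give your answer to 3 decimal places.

PAF ≈ 0.259

Let p₁ = 0.757, p₀ = 0.257.
Overall risk P(Y=1) = π·p₁ + (1−π)·p₀ = 0.18×0.757 + 0.82×0.257 = 0.347.
Under exogeneity, PAF = [P(Y=1) − p₀] / P(Y=1).
PAF = (0.347 − 0.257) / 0.347 ≈ 0.2594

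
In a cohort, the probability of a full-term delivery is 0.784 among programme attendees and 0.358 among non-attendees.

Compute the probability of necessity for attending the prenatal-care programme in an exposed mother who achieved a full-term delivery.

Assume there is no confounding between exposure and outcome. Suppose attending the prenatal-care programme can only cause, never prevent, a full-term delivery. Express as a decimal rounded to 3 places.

PN ≈ 0.543

Let p₁ = 0.784, p₀ = 0.358.
Under exogeneity and monotonicity, PN = (p₁ − p₀) / p₁.
PN = (0.784 − 0.358) / 0.784 = 0.426 / 0.784 ≈ 0.5434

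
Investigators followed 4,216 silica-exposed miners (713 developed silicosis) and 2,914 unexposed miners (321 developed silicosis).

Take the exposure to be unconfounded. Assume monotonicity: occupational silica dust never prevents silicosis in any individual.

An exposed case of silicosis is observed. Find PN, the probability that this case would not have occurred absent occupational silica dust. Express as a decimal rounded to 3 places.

PN ≈ 0.349

p₁ = P(outcome | exposed) = 713/4216 = 0.16912
p₀ = P(outcome | unexposed) = 321/2914 = 0.11016
Under exogeneity and monotonicity, PN = (p₁ − p₀) / p₁.
PN = (0.16912 − 0.11016) / 0.16912 = 0.05896 / 0.16912 ≈ 0.3486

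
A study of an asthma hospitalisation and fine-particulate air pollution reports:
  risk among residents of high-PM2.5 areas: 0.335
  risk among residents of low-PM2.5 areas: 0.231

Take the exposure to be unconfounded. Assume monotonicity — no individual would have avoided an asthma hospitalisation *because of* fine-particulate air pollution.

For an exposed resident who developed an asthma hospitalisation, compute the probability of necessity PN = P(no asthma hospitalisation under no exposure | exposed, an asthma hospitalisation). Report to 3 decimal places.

Let p₁ = 0.335, p₀ = 0.231.
Under exogeneity and monotonicity, PN = (p₁ − p₀) / p₁.
PN = (0.335 − 0.231) / 0.335 = 0.104 / 0.335 ≈ 0.3104

PN ≈ 0.310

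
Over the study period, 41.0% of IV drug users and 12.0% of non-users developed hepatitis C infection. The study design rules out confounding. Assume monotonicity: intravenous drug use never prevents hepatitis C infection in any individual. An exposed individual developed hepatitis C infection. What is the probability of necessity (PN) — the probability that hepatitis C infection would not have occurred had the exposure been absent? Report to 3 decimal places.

p₁ = 0.41, p₀ = 0.12.
Under exogeneity and monotonicity, PN = (p₁ − p₀) / p₁.
PN = (0.41 − 0.12) / 0.41 = 0.29 / 0.41 ≈ 0.7073

PN ≈ 0.707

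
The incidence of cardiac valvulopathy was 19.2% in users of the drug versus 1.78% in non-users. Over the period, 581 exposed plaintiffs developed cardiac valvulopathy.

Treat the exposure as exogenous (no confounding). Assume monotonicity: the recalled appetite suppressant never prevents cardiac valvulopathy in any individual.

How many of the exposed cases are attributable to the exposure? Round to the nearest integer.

about 527 cases

p₁ = 0.192, p₀ = 0.0178.
PN = (p₁ − p₀)/p₁ = (0.192 − 0.0178) / 0.192 ≈ 0.90729.
Attributable cases ≈ PN × (exposed cases) = 0.90729 × 581 ≈ 527.14.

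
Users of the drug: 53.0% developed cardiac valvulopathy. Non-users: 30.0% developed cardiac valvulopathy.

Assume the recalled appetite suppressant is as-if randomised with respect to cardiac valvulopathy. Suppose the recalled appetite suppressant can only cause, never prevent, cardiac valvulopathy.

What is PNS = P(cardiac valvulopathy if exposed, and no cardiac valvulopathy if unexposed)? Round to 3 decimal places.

PNS ≈ 0.230

p₁ = 0.53, p₀ = 0.3.
Under exogeneity and monotonicity, PNS = p₁ − p₀.
PNS = 0.53 − 0.3 = 0.23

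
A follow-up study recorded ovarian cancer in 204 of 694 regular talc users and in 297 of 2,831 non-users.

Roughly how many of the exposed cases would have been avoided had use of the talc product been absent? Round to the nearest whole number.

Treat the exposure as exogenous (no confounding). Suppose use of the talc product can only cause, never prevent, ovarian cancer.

about 131 cases

p₁ = P(outcome | exposed) = 204/694 = 0.29395
p₀ = P(outcome | unexposed) = 297/2831 = 0.10491
PN = (p₁ − p₀)/p₁ = (0.29395 − 0.10491) / 0.29395 ≈ 0.64310.
Attributable cases ≈ PN × (exposed cases) = 0.64310 × 204 ≈ 131.19.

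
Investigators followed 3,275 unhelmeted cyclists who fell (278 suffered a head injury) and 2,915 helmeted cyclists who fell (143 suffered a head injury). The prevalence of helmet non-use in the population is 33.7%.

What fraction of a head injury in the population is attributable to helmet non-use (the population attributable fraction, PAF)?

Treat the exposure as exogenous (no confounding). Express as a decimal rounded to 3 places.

p₁ = P(outcome | exposed) = 278/3275 = 0.084885
p₀ = P(outcome | unexposed) = 143/2915 = 0.049057
Overall risk P(Y=1) = π·p₁ + (1−π)·p₀ = 0.337×0.084885 + 0.663×0.049057 = 0.061131.
Under exogeneity, PAF = [P(Y=1) − p₀] / P(Y=1).
PAF = (0.061131 − 0.049057) / 0.061131 ≈ 0.1975

PAF ≈ 0.198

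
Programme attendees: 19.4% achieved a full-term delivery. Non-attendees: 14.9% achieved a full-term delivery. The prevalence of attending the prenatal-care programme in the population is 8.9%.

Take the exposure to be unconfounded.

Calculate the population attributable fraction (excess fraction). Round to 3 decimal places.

p₁ = 0.194, p₀ = 0.149.
Overall risk P(Y=1) = π·p₁ + (1−π)·p₀ = 0.089×0.194 + 0.911×0.149 = 0.15301.
Under exogeneity, PAF = [P(Y=1) − p₀] / P(Y=1).
PAF = (0.15301 − 0.149) / 0.15301 ≈ 0.0262

PAF ≈ 0.026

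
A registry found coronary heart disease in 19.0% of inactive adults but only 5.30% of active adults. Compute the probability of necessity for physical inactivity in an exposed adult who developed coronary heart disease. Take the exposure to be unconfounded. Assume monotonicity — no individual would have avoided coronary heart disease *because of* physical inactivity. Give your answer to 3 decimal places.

p₁ = 0.19, p₀ = 0.053.
Under exogeneity and monotonicity, PN = (p₁ − p₀) / p₁.
PN = (0.19 − 0.053) / 0.19 = 0.137 / 0.19 ≈ 0.7211

PN ≈ 0.721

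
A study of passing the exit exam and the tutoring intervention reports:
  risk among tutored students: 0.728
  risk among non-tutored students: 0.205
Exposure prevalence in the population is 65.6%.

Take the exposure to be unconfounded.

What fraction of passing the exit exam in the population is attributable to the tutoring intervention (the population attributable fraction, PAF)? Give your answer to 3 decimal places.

PAF ≈ 0.626

Let p₁ = 0.728, p₀ = 0.205.
Overall risk P(Y=1) = π·p₁ + (1−π)·p₀ = 0.656×0.728 + 0.344×0.205 = 0.54809.
Under exogeneity, PAF = [P(Y=1) − p₀] / P(Y=1).
PAF = (0.54809 − 0.205) / 0.54809 ≈ 0.6260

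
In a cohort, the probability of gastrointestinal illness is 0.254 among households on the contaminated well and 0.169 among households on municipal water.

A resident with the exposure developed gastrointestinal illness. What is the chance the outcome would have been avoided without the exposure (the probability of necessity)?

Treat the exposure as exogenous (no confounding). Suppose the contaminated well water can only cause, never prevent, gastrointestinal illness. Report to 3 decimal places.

Let p₁ = 0.254, p₀ = 0.169.
Under exogeneity and monotonicity, PN = (p₁ − p₀) / p₁.
PN = (0.254 − 0.169) / 0.254 = 0.085 / 0.254 ≈ 0.3346

PN ≈ 0.335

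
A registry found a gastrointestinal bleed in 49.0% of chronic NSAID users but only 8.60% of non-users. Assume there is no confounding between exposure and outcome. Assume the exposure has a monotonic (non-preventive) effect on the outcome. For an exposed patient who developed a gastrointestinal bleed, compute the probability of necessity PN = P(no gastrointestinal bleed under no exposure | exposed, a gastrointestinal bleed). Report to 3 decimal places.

p₁ = 0.49, p₀ = 0.086.
Under exogeneity and monotonicity, PN = (p₁ − p₀) / p₁.
PN = (0.49 − 0.086) / 0.49 = 0.404 / 0.49 ≈ 0.8245

PN ≈ 0.824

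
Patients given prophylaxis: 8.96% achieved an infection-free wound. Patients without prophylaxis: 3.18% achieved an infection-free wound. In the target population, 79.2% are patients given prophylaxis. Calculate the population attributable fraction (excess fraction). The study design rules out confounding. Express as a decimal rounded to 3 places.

p₁ = 0.0896, p₀ = 0.0318.
Overall risk P(Y=1) = π·p₁ + (1−π)·p₀ = 0.792×0.0896 + 0.208×0.0318 = 0.077578.
Under exogeneity, PAF = [P(Y=1) − p₀] / P(Y=1).
PAF = (0.077578 − 0.0318) / 0.077578 ≈ 0.5901

PAF ≈ 0.590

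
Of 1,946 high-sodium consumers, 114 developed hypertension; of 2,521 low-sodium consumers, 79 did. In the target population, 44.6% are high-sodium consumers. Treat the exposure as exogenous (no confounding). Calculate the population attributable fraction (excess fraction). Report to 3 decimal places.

p₁ = P(outcome | exposed) = 114/1946 = 0.058582
p₀ = P(outcome | unexposed) = 79/2521 = 0.031337
Overall risk P(Y=1) = π·p₁ + (1−π)·p₀ = 0.446×0.058582 + 0.554×0.031337 = 0.043488.
Under exogeneity, PAF = [P(Y=1) − p₀] / P(Y=1).
PAF = (0.043488 − 0.031337) / 0.043488 ≈ 0.2794

PAF ≈ 0.279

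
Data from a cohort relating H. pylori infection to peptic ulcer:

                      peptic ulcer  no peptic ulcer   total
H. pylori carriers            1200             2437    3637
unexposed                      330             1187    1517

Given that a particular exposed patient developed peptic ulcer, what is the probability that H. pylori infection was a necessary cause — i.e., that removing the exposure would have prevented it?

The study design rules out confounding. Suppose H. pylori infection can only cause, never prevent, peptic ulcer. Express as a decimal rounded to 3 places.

p₁ = P(outcome | exposed) = 1200/3637 = 0.32994
p₀ = P(outcome | unexposed) = 330/1517 = 0.21753
Under exogeneity and monotonicity, PN = (p₁ − p₀) / p₁.
PN = (0.32994 − 0.21753) / 0.32994 = 0.11241 / 0.32994 ≈ 0.3407

PN ≈ 0.341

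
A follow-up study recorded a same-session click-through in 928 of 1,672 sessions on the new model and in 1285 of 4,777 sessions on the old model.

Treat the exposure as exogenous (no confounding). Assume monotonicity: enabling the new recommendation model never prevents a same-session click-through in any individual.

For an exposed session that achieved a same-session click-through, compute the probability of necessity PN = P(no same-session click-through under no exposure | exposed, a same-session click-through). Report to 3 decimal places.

PN ≈ 0.515

p₁ = P(outcome | exposed) = 928/1672 = 0.55502
p₀ = P(outcome | unexposed) = 1285/4777 = 0.269
Under exogeneity and monotonicity, PN = (p₁ − p₀) / p₁.
PN = (0.55502 − 0.269) / 0.55502 = 0.28603 / 0.55502 ≈ 0.5153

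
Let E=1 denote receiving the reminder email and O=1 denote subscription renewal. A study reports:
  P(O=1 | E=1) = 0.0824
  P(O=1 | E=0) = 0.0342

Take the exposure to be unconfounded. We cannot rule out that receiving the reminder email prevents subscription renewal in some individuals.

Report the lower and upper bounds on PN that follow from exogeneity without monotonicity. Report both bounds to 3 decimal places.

0.585 ≤ PN ≤ 1.000

Let p₁ = 0.0824, p₀ = 0.0342.
Under exogeneity alone the bounds on PN are max{0,(p₁−p₀)/p₁} ≤ PN ≤ min{1,(1−p₀)/p₁}.
  lower = (p₁ − p₀)/p₁ = 0.0482 / 0.0824 ≈ 0.5850
  upper = min{1, (1 − p₀)/p₁} = 0.9658 / 0.0824 ≈ 11.7209 → capped at 1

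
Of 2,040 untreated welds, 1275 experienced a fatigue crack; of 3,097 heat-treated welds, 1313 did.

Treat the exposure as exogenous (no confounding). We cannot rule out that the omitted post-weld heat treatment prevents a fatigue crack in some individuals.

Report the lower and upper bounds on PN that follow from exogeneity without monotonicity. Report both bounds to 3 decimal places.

0.322 ≤ PN ≤ 0.922

p₁ = P(outcome | exposed) = 1275/2040 = 0.625
p₀ = P(outcome | unexposed) = 1313/3097 = 0.42396
Under exogeneity alone the bounds on PN are max{0,(p₁−p₀)/p₁} ≤ PN ≤ min{1,(1−p₀)/p₁}.
  lower = (p₁ − p₀)/p₁ = 0.20104 / 0.625 ≈ 0.3217
  upper = min{1, (1 − p₀)/p₁} = 0.57604 / 0.625 ≈ 0.9217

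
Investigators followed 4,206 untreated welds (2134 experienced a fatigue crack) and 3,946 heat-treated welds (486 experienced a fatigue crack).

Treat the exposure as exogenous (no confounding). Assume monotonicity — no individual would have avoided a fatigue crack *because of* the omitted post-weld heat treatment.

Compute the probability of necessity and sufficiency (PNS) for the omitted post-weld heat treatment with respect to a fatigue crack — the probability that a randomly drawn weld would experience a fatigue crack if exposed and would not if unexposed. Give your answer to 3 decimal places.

p₁ = P(outcome | exposed) = 2134/4206 = 0.50737
p₀ = P(outcome | unexposed) = 486/3946 = 0.12316
Under exogeneity and monotonicity, PNS = p₁ − p₀.
PNS = 0.50737 − 0.12316 = 0.38421

PNS ≈ 0.384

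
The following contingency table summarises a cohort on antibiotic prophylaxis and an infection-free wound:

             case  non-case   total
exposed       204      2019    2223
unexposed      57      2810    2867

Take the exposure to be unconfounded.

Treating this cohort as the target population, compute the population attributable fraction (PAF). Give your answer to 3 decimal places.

PAF ≈ 0.612

p₁ = P(outcome | exposed) = 204/2223 = 0.091768
p₀ = P(outcome | unexposed) = 57/2867 = 0.019881
Exposure prevalence π = 2223/5090 = 0.43674; overall risk P(Y=1) = 0.051277.
Under exogeneity, PAF = [P(Y=1) − p₀]/P(Y=1).
PAF = (0.051277 − 0.019881) / 0.051277 ≈ 0.6123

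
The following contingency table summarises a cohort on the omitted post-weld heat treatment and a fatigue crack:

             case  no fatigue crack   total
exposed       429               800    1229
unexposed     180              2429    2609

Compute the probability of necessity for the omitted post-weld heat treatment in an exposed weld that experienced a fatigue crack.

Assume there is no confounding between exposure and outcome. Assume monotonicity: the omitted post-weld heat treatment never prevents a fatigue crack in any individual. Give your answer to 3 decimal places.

p₁ = P(outcome | exposed) = 429/1229 = 0.34906
p₀ = P(outcome | unexposed) = 180/2609 = 0.068992
Under exogeneity and monotonicity, PN = (p₁ − p₀)/p₁.
PN = (0.34906 − 0.068992) / 0.34906 ≈ 0.8024

PN ≈ 0.802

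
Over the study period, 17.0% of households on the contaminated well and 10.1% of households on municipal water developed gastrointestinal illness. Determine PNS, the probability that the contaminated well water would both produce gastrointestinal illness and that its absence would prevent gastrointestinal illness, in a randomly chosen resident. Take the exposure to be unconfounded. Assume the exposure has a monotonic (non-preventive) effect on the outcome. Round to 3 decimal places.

p₁ = 0.17, p₀ = 0.101.
Under exogeneity and monotonicity, PNS = p₁ − p₀.
PNS = 0.17 − 0.101 = 0.069

PNS ≈ 0.069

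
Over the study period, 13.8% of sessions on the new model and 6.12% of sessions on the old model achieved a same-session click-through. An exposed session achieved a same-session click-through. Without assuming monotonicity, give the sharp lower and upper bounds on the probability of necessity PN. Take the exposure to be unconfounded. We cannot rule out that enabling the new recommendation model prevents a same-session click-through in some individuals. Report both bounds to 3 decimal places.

p₁ = 0.138, p₀ = 0.0612.
Under exogeneity alone the bounds on PN are max{0,(p₁−p₀)/p₁} ≤ PN ≤ min{1,(1−p₀)/p₁}.
  lower = (p₁ − p₀)/p₁ = 0.0768 / 0.138 ≈ 0.5565
  upper = min{1, (1 − p₀)/p₁} = 0.9388 / 0.138 ≈ 6.8029 → capped at 1

0.557 ≤ PN ≤ 1.000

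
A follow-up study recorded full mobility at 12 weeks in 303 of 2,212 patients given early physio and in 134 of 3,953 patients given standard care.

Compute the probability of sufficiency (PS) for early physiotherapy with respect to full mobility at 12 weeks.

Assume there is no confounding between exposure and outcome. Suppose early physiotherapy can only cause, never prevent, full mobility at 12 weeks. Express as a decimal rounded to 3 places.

PS ≈ 0.107

p₁ = P(outcome | exposed) = 303/2212 = 0.13698
p₀ = P(outcome | unexposed) = 134/3953 = 0.033898
Under exogeneity and monotonicity, PS = (p₁ − p₀) / (1 − p₀).
PS = (0.13698 − 0.033898) / (1 − 0.033898) = 0.10308 / 0.9661 ≈ 0.1067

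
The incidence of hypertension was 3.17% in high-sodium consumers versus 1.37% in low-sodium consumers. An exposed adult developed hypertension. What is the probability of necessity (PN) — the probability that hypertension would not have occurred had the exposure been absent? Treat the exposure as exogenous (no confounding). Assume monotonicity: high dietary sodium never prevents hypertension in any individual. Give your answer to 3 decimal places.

PN ≈ 0.568

p₁ = 0.0317, p₀ = 0.0137.
Under exogeneity and monotonicity, PN = (p₁ − p₀) / p₁.
PN = (0.0317 − 0.0137) / 0.0317 = 0.018 / 0.0317 ≈ 0.5678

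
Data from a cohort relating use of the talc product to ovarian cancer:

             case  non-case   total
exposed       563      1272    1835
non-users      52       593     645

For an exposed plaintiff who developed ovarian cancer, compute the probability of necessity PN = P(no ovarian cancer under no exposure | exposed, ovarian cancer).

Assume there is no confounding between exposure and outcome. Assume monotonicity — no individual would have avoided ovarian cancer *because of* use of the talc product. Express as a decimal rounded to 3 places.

p₁ = P(outcome | exposed) = 563/1835 = 0.30681
p₀ = P(outcome | unexposed) = 52/645 = 0.08062
Under exogeneity and monotonicity, PN = (p₁ − p₀)/p₁.
PN = (0.30681 − 0.08062) / 0.30681 ≈ 0.7372

PN ≈ 0.737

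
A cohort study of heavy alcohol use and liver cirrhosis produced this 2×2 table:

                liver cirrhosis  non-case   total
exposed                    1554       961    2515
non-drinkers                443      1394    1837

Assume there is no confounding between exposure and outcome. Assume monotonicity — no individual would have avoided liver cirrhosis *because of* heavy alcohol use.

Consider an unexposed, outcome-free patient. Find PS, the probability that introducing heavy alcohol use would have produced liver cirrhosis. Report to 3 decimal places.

PS ≈ 0.496

p₁ = P(outcome | exposed) = 1554/2515 = 0.61789
p₀ = P(outcome | unexposed) = 443/1837 = 0.24115
Under exogeneity and monotonicity, PS = (p₁ − p₀) / (1 − p₀).
PS = (0.61789 − 0.24115) / (1 − 0.24115) = 0.37674 / 0.75885 ≈ 0.4965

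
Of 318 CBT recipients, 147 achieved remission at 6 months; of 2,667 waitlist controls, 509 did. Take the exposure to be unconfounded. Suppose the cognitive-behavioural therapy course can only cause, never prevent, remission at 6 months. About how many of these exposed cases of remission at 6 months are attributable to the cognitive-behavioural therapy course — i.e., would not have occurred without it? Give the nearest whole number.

p₁ = P(outcome | exposed) = 147/318 = 0.46226
p₀ = P(outcome | unexposed) = 509/2667 = 0.19085
PN = (p₁ − p₀)/p₁ = (0.46226 − 0.19085) / 0.46226 ≈ 0.58714.
Attributable cases ≈ PN × (exposed cases) = 0.58714 × 147 ≈ 86.31.

about 86 cases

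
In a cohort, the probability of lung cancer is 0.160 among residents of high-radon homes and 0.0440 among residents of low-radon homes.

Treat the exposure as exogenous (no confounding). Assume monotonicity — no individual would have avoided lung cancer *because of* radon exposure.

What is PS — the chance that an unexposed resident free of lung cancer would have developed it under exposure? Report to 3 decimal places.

Let p₁ = 0.16, p₀ = 0.044.
Under exogeneity and monotonicity, PS = (p₁ − p₀) / (1 − p₀).
PS = (0.16 − 0.044) / (1 − 0.044) = 0.116 / 0.956 ≈ 0.1213

PS ≈ 0.121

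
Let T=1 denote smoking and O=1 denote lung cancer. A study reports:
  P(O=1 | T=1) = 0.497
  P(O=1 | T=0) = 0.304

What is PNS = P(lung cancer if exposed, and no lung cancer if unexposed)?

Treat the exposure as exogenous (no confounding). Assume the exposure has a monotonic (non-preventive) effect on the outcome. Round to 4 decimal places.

PNS ≈ 0.1930

Let p₁ = 0.497, p₀ = 0.304.
Under exogeneity and monotonicity, PNS = p₁ − p₀.
PNS = 0.497 − 0.304 = 0.193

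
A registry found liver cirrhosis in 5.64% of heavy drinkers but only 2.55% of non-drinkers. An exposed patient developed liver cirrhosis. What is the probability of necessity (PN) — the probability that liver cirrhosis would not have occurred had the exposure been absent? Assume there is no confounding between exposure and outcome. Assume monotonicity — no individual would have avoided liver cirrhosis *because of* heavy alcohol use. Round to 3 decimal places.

PN ≈ 0.548

p₁ = 0.0564, p₀ = 0.0255.
Under exogeneity and monotonicity, PN = (p₁ − p₀) / p₁.
PN = (0.0564 − 0.0255) / 0.0564 = 0.0309 / 0.0564 ≈ 0.5479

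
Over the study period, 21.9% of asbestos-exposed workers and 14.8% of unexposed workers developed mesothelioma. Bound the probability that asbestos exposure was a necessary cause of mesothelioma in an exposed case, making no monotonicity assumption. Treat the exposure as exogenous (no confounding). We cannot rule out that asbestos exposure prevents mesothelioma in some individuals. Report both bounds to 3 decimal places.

p₁ = 0.219, p₀ = 0.148.
Under exogeneity alone the bounds on PN are max{0,(p₁−p₀)/p₁} ≤ PN ≤ min{1,(1−p₀)/p₁}.
  lower = (p₁ − p₀)/p₁ = 0.071 / 0.219 ≈ 0.3242
  upper = min{1, (1 − p₀)/p₁} = 0.852 / 0.219 ≈ 3.8904 → capped at 1

0.324 ≤ PN ≤ 1.000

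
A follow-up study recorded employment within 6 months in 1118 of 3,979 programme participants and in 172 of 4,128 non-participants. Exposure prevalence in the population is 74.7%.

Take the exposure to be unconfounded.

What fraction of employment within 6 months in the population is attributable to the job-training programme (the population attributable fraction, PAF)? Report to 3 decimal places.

PAF ≈ 0.811

p₁ = P(outcome | exposed) = 1118/3979 = 0.28098
p₀ = P(outcome | unexposed) = 172/4128 = 0.041667
Overall risk P(Y=1) = π·p₁ + (1−π)·p₀ = 0.747×0.28098 + 0.253×0.041667 = 0.22043.
Under exogeneity, PAF = [P(Y=1) − p₀] / P(Y=1).
PAF = (0.22043 − 0.041667) / 0.22043 ≈ 0.8110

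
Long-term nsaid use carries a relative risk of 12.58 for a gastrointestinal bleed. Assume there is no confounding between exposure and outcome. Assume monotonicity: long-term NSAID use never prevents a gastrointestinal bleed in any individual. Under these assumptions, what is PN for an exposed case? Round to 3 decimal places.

Under exogeneity and monotonicity, PN = (RR − 1) / RR = 1 − 1/RR.
PN = (12.58 − 1) / 12.58 = 11.58 / 12.58 ≈ 0.9205

PN ≈ 0.921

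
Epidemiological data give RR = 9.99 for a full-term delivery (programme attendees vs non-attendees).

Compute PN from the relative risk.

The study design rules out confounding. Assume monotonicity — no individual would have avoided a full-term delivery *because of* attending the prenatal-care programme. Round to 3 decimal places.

PN ≈ 0.900

Under exogeneity and monotonicity, PN = (RR − 1) / RR = 1 − 1/RR.
PN = (9.99 − 1) / 9.99 = 8.99 / 9.99 ≈ 0.8999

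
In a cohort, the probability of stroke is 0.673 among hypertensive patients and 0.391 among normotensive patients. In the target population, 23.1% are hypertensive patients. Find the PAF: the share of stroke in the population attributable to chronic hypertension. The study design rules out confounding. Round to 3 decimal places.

Let p₁ = 0.673, p₀ = 0.391.
Overall risk P(Y=1) = π·p₁ + (1−π)·p₀ = 0.231×0.673 + 0.769×0.391 = 0.45614.
Under exogeneity, PAF = [P(Y=1) − p₀] / P(Y=1).
PAF = (0.45614 − 0.391) / 0.45614 ≈ 0.1428

PAF ≈ 0.143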